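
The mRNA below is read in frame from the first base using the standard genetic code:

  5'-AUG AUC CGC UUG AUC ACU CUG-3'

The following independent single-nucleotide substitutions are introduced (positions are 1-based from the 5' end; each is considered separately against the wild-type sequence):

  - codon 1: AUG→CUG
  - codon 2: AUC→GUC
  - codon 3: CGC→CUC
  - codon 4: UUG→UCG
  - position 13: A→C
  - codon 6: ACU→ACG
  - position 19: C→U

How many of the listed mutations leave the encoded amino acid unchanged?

Codon 1: AUG (Met) → CUG (Leu) — missense.
Codon 2: AUC (Ile) → GUC (Val) — missense.
Codon 3: CGC (Arg) → CUC (Leu) — missense.
Codon 4: UUG (Leu) → UCG (Ser) — missense.
Codon 5: AUC (Ile) → CUC (Leu) — missense.
Codon 6: ACU (Thr) → ACG (Thr) — synonymous.
Codon 7: CUG (Leu) → UUG (Leu) — synonymous.
Synonymous: 2 of 7.

2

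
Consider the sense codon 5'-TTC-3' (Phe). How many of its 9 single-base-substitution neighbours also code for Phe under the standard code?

1

Position 1: none → 0 synonymous.
Position 2: none → 0 synonymous.
Position 3: TTT → 1 synonymous.
Total: 0 + 0 + 1 = 1.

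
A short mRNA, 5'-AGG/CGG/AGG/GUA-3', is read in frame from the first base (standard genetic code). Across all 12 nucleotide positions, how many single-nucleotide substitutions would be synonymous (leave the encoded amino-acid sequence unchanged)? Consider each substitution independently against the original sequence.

Codon 1 (AGG, Arg): 2 synonymous substitutions.
Codon 2 (CGG, Arg): 4 synonymous substitutions.
Codon 3 (AGG, Arg): 2 synonymous substitutions.
Codon 4 (GUA, Val): 3 synonymous substitutions.
Total: 2 + 4 + 2 + 3 = 11.

11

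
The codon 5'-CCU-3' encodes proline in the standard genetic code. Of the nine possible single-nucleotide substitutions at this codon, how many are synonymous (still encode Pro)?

Position 1: none → 0 synonymous.
Position 2: none → 0 synonymous.
Position 3: CCC, CCA, CCG → 3 synonymous.
Total: 0 + 0 + 3 = 3.

3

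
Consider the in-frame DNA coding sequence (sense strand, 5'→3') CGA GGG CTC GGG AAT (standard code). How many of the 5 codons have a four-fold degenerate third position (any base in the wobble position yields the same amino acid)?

Codon 1 CGA (Arg): third position 4-fold.
Codon 2 GGG (Gly): third position 4-fold.
Codon 3 CTC (Leu): third position 4-fold.
Codon 4 GGG (Gly): third position 4-fold.
Codon 5 AAT (Asn): third position 2-fold.
Four-fold degenerate third positions: 4.

4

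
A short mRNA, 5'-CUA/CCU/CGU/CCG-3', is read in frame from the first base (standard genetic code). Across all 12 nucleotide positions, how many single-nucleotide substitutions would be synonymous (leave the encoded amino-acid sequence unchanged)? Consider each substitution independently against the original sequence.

Codon 1 (CUA, Leu): 4 synonymous substitutions.
Codon 2 (CCU, Pro): 3 synonymous substitutions.
Codon 3 (CGU, Arg): 3 synonymous substitutions.
Codon 4 (CCG, Pro): 3 synonymous substitutions.
Total: 4 + 3 + 3 + 3 = 13.

13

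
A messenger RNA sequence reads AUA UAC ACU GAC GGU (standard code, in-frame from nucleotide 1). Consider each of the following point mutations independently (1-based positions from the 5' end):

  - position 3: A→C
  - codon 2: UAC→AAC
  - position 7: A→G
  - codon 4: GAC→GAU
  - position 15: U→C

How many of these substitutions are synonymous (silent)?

Codon 1: AUA (Ile) → AUC (Ile) — synonymous.
Codon 2: UAC (Tyr) → AAC (Asn) — missense.
Codon 3: ACU (Thr) → GCU (Ala) — missense.
Codon 4: GAC (Asp) → GAU (Asp) — synonymous.
Codon 5: GGU (Gly) → GGC (Gly) — synonymous.
Synonymous: 3 of 5.

3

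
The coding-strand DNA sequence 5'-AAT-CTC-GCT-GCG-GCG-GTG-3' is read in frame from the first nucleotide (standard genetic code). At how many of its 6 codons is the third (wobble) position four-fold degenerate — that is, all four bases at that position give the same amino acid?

5

Codon 1 AAT (Asn): third position 2-fold.
Codon 2 CTC (Leu): third position 4-fold.
Codon 3 GCT (Ala): third position 4-fold.
Codon 4 GCG (Ala): third position 4-fold.
Codon 5 GCG (Ala): third position 4-fold.
Codon 6 GTG (Val): third position 4-fold.
Four-fold degenerate third positions: 5.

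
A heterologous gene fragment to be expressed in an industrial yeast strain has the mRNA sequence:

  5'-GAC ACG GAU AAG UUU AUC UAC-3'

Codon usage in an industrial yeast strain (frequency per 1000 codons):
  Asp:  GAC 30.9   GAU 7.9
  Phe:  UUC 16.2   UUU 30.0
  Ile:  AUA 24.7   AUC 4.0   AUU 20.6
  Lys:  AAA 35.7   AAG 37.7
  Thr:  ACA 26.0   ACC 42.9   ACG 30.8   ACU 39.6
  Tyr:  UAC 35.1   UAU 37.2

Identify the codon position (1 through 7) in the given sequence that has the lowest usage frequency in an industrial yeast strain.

Codon 1 GAC (Asp): 30.9 per 1000.
Codon 2 ACG (Thr): 30.8 per 1000.
Codon 3 GAU (Asp): 7.9 per 1000.
Codon 4 AAG (Lys): 37.7 per 1000.
Codon 5 UUU (Phe): 30.0 per 1000.
Codon 6 AUC (Ile): 4.0 per 1000.
Codon 7 UAC (Tyr): 35.1 per 1000.
Lowest frequency is 4.0 at codon 6.

6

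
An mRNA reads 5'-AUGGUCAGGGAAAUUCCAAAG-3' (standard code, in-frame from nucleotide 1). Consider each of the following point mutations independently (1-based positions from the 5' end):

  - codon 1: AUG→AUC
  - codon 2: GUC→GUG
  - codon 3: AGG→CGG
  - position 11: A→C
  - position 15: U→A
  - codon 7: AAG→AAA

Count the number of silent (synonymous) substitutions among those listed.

4

Codon 1: AUG (Met) → AUC (Ile) — missense.
Codon 2: GUC (Val) → GUG (Val) — synonymous.
Codon 3: AGG (Arg) → CGG (Arg) — synonymous.
Codon 4: GAA (Glu) → GCA (Ala) — missense.
Codon 5: AUU (Ile) → AUA (Ile) — synonymous.
Codon 7: AAG (Lys) → AAA (Lys) — synonymous.
Synonymous: 4 of 6.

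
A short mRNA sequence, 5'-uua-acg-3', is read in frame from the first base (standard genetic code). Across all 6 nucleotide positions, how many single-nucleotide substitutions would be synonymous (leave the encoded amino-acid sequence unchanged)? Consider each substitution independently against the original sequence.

5

Codon 1 (UUA, Leu): 2 synonymous substitutions.
Codon 2 (ACG, Thr): 3 synonymous substitutions.
Total: 2 + 3 = 5.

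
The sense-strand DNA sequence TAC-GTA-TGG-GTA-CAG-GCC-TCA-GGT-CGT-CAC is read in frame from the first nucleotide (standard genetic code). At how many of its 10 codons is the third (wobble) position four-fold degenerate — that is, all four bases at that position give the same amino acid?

6

Codon 1 TAC (Tyr): third position 2-fold.
Codon 2 GTA (Val): third position 4-fold.
Codon 3 TGG (Trp): third position 1-fold.
Codon 4 GTA (Val): third position 4-fold.
Codon 5 CAG (Gln): third position 2-fold.
Codon 6 GCC (Ala): third position 4-fold.
Codon 7 TCA (Ser): third position 4-fold.
Codon 8 GGT (Gly): third position 4-fold.
Codon 9 CGT (Arg): third position 4-fold.
Codon 10 CAC (His): third position 2-fold.
Four-fold degenerate third positions: 6.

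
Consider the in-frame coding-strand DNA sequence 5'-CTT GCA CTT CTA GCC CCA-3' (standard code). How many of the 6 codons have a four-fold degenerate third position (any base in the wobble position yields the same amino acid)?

6

Codon 1 CTT (Leu): third position 4-fold.
Codon 2 GCA (Ala): third position 4-fold.
Codon 3 CTT (Leu): third position 4-fold.
Codon 4 CTA (Leu): third position 4-fold.
Codon 5 GCC (Ala): third position 4-fold.
Codon 6 CCA (Pro): third position 4-fold.
Four-fold degenerate third positions: 6.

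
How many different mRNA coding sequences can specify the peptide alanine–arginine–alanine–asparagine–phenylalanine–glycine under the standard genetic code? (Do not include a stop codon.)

Ala: 4 codons.
Arg: 6 codons.
Ala: 4 codons.
Asn: 2 codons.
Phe: 2 codons.
Gly: 4 codons.
4 × 6 × 4 × 2 × 2 × 4 = 1536.

1536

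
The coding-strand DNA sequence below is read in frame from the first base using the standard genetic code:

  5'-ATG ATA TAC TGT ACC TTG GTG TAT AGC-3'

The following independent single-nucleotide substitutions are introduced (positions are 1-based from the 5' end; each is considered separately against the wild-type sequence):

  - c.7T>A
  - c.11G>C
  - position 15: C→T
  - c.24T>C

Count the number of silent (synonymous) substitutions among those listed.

Codon 3: TAC (Tyr) → AAC (Asn) — missense.
Codon 4: TGT (Cys) → TCT (Ser) — missense.
Codon 5: ACC (Thr) → ACT (Thr) — synonymous.
Codon 8: TAT (Tyr) → TAC (Tyr) — synonymous.
Synonymous: 2 of 4.

2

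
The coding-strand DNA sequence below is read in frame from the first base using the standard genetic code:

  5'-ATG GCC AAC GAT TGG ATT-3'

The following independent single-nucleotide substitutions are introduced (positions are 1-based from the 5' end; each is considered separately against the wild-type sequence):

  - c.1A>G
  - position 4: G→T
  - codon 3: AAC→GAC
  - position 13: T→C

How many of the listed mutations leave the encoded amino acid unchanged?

0

Codon 1: ATG (Met) → GTG (Val) — missense.
Codon 2: GCC (Ala) → TCC (Ser) — missense.
Codon 3: AAC (Asn) → GAC (Asp) — missense.
Codon 5: TGG (Trp) → CGG (Arg) — missense.
Synonymous: 0 of 4.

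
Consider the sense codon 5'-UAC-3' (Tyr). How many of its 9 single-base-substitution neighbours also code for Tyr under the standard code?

1

Position 1: none → 0 synonymous.
Position 2: none → 0 synonymous.
Position 3: UAU → 1 synonymous.
Total: 0 + 0 + 1 = 1.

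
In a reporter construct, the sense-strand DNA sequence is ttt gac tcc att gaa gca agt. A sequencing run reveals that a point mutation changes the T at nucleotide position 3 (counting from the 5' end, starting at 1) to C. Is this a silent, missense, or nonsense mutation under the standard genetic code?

Position 3 falls in codon 1: TTT → Phe.
After the substitution the codon is TTC → Phe.
Both encode Phe, so the change is synonymous.

silent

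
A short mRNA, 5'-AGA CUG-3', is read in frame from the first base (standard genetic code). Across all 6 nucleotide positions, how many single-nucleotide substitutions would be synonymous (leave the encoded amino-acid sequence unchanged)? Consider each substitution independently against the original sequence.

6

Codon 1 (AGA, Arg): 2 synonymous substitutions.
Codon 2 (CUG, Leu): 4 synonymous substitutions.
Total: 2 + 4 = 6.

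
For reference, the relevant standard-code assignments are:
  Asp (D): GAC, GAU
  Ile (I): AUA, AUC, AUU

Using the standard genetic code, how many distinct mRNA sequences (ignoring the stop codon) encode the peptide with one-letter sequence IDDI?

Ile: 3 codons.
Asp: 2 codons.
Asp: 2 codons.
Ile: 3 codons.
3 × 2 × 2 × 3 = 36.

36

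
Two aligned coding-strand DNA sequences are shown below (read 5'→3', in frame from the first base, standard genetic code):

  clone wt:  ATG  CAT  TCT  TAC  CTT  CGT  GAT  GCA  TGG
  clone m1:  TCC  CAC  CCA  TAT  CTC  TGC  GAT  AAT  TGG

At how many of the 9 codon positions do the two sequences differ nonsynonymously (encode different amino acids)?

4

Codon 1: ATG Met / TCC Ser — nonsynonymous.
Codon 2: CAT His / CAC His — synonymous.
Codon 3: TCT Ser / CCA Pro — nonsynonymous.
Codon 4: TAC Tyr / TAT Tyr — synonymous.
Codon 5: CTT Leu / CTC Leu — synonymous.
Codon 6: CGT Arg / TGC Cys — nonsynonymous.
Codon 7: GAT Asp / GAT Asp — identical.
Codon 8: GCA Ala / AAT Asn — nonsynonymous.
Codon 9: TGG Trp / TGG Trp — identical.
Nonsynonymous differences: 4.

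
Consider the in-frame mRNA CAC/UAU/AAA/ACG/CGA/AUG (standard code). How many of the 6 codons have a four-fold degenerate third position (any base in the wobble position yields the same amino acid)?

Codon 1 CAC (His): third position 2-fold.
Codon 2 UAU (Tyr): third position 2-fold.
Codon 3 AAA (Lys): third position 2-fold.
Codon 4 ACG (Thr): third position 4-fold.
Codon 5 CGA (Arg): third position 4-fold.
Codon 6 AUG (Met): third position 1-fold.
Four-fold degenerate third positions: 2.

2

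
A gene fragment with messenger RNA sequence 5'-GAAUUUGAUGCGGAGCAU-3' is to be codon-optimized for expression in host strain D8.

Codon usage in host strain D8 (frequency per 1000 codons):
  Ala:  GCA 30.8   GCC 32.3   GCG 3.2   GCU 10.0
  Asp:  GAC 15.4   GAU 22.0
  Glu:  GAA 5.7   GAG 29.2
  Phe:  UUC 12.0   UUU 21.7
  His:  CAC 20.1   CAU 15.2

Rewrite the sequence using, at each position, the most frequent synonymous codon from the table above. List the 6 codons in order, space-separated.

Codon 1 (Glu): best is GAG at 29.2.
Codon 2 (Phe): best is UUU at 21.7.
Codon 3 (Asp): best is GAU at 22.0.
Codon 4 (Ala): best is GCC at 32.3.
Codon 5 (Glu): best is GAG at 29.2.
Codon 6 (His): best is CAC at 20.1.

GAG UUU GAU GCC GAG CAC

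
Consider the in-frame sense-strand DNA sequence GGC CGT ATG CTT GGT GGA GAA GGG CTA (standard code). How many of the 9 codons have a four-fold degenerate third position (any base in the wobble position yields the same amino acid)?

Codon 1 GGC (Gly): third position 4-fold.
Codon 2 CGT (Arg): third position 4-fold.
Codon 3 ATG (Met): third position 1-fold.
Codon 4 CTT (Leu): third position 4-fold.
Codon 5 GGT (Gly): third position 4-fold.
Codon 6 GGA (Gly): third position 4-fold.
Codon 7 GAA (Glu): third position 2-fold.
Codon 8 GGG (Gly): third position 4-fold.
Codon 9 CTA (Leu): third position 4-fold.
Four-fold degenerate third positions: 7.

7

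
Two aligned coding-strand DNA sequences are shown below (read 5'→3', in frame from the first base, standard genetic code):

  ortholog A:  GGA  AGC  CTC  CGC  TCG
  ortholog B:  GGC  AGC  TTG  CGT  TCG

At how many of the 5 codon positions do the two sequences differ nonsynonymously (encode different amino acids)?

0

Codon 1: GGA Gly / GGC Gly — synonymous.
Codon 2: AGC Ser / AGC Ser — identical.
Codon 3: CTC Leu / TTG Leu — synonymous.
Codon 4: CGC Arg / CGT Arg — synonymous.
Codon 5: TCG Ser / TCG Ser — identical.
Nonsynonymous differences: 0.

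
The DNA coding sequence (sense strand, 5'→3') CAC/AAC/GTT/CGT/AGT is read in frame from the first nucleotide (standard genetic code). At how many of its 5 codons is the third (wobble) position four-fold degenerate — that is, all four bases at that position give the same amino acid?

Codon 1 CAC (His): third position 2-fold.
Codon 2 AAC (Asn): third position 2-fold.
Codon 3 GTT (Val): third position 4-fold.
Codon 4 CGT (Arg): third position 4-fold.
Codon 5 AGT (Ser): third position 2-fold.
Four-fold degenerate third positions: 2.

2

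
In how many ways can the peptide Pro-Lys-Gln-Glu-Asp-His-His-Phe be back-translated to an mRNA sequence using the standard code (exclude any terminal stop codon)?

512

Pro: 4 codons.
Lys: 2 codons.
Gln: 2 codons.
Glu: 2 codons.
Asp: 2 codons.
His: 2 codons.
His: 2 codons.
Phe: 2 codons.
4 × 2 × 2 × 2 × 2 × 2 × 2 × 2 = 512.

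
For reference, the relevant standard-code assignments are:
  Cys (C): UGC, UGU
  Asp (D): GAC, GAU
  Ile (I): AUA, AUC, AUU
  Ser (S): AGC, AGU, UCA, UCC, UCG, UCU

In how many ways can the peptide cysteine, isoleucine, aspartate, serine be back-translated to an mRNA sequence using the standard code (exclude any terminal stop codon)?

72

Cys: 2 codons.
Ile: 3 codons.
Asp: 2 codons.
Ser: 6 codons.
2 × 3 × 2 × 6 = 72.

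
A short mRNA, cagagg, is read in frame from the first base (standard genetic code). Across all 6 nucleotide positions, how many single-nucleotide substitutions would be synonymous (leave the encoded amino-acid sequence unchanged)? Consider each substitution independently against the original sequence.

3

Codon 1 (CAG, Gln): 1 synonymous substitution.
Codon 2 (AGG, Arg): 2 synonymous substitutions.
Total: 1 + 2 = 3.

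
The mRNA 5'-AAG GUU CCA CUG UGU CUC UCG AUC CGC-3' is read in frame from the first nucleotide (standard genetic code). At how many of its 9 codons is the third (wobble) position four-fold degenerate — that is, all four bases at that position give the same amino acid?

6

Codon 1 AAG (Lys): third position 2-fold.
Codon 2 GUU (Val): third position 4-fold.
Codon 3 CCA (Pro): third position 4-fold.
Codon 4 CUG (Leu): third position 4-fold.
Codon 5 UGU (Cys): third position 2-fold.
Codon 6 CUC (Leu): third position 4-fold.
Codon 7 UCG (Ser): third position 4-fold.
Codon 8 AUC (Ile): third position 3-fold.
Codon 9 CGC (Arg): third position 4-fold.
Four-fold degenerate third positions: 6.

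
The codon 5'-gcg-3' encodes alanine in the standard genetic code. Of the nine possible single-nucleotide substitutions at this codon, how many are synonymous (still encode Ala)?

3

Position 1: none → 0 synonymous.
Position 2: none → 0 synonymous.
Position 3: GCU, GCC, GCA → 3 synonymous.
Total: 0 + 0 + 3 = 3.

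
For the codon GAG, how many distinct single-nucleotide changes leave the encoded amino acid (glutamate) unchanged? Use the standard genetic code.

Position 1: none → 0 synonymous.
Position 2: none → 0 synonymous.
Position 3: GAA → 1 synonymous.
Total: 0 + 0 + 1 = 1.

1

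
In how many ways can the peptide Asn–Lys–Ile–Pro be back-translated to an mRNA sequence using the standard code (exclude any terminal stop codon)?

48

Asn: 2 codons.
Lys: 2 codons.
Ile: 3 codons.
Pro: 4 codons.
2 × 2 × 3 × 4 = 48.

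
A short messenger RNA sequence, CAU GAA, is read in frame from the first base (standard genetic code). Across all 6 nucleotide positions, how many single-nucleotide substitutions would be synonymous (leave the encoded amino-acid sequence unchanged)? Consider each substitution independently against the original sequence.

2

Codon 1 (CAU, His): 1 synonymous substitution.
Codon 2 (GAA, Glu): 1 synonymous substitution.
Total: 1 + 1 = 2.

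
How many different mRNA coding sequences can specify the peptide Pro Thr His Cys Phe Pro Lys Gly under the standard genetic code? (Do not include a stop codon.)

4096

Pro: 4 codons.
Thr: 4 codons.
His: 2 codons.
Cys: 2 codons.
Phe: 2 codons.
Pro: 4 codons.
Lys: 2 codons.
Gly: 4 codons.
4 × 4 × 2 × 2 × 2 × 4 × 2 × 4 = 4096.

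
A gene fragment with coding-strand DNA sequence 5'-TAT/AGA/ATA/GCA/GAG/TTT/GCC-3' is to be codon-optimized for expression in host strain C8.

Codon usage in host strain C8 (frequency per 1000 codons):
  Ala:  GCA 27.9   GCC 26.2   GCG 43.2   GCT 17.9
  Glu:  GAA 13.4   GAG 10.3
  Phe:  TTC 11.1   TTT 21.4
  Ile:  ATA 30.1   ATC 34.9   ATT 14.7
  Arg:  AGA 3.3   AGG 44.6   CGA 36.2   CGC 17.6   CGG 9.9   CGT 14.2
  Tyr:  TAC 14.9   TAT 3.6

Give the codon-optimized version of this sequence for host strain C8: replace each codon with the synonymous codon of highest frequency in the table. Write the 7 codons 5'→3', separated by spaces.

Codon 1 (Tyr): best is TAC at 14.9.
Codon 2 (Arg): best is AGG at 44.6.
Codon 3 (Ile): best is ATC at 34.9.
Codon 4 (Ala): best is GCG at 43.2.
Codon 5 (Glu): best is GAA at 13.4.
Codon 6 (Phe): best is TTT at 21.4.
Codon 7 (Ala): best is GCG at 43.2.

TAC AGG ATC GCG GAA TTT GCG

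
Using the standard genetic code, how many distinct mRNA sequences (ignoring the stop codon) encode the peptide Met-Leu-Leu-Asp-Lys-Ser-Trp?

Met: 1 codon.
Leu: 6 codons.
Leu: 6 codons.
Asp: 2 codons.
Lys: 2 codons.
Ser: 6 codons.
Trp: 1 codon.
1 × 6 × 6 × 2 × 2 × 6 × 1 = 864.

864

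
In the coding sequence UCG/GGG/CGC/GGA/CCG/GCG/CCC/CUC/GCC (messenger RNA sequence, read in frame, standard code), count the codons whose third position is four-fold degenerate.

Codon 1 UCG (Ser): third position 4-fold.
Codon 2 GGG (Gly): third position 4-fold.
Codon 3 CGC (Arg): third position 4-fold.
Codon 4 GGA (Gly): third position 4-fold.
Codon 5 CCG (Pro): third position 4-fold.
Codon 6 GCG (Ala): third position 4-fold.
Codon 7 CCC (Pro): third position 4-fold.
Codon 8 CUC (Leu): third position 4-fold.
Codon 9 GCC (Ala): third position 4-fold.
Four-fold degenerate third positions: 9.

9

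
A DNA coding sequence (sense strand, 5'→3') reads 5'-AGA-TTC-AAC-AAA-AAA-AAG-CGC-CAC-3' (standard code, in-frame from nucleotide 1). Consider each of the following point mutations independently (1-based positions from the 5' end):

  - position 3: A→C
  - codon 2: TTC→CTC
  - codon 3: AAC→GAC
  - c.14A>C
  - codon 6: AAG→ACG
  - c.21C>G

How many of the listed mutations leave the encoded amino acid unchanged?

Codon 1: AGA (Arg) → AGC (Ser) — missense.
Codon 2: TTC (Phe) → CTC (Leu) — missense.
Codon 3: AAC (Asn) → GAC (Asp) — missense.
Codon 5: AAA (Lys) → ACA (Thr) — missense.
Codon 6: AAG (Lys) → ACG (Thr) — missense.
Codon 7: CGC (Arg) → CGG (Arg) — synonymous.
Synonymous: 1 of 6.

1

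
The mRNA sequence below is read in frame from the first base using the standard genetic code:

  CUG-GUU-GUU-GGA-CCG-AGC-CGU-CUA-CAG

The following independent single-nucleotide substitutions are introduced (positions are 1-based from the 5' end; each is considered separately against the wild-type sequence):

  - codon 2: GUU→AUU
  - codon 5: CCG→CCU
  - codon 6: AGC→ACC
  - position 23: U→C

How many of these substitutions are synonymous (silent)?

Codon 2: GUU (Val) → AUU (Ile) — missense.
Codon 5: CCG (Pro) → CCU (Pro) — synonymous.
Codon 6: AGC (Ser) → ACC (Thr) — missense.
Codon 8: CUA (Leu) → CCA (Pro) — missense.
Synonymous: 1 of 4.

1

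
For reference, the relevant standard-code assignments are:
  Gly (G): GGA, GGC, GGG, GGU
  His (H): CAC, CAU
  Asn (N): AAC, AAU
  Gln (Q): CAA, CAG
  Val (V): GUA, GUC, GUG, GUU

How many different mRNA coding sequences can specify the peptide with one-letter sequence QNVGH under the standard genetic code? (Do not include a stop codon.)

128

Gln: 2 codons.
Asn: 2 codons.
Val: 4 codons.
Gly: 4 codons.
His: 2 codons.
2 × 2 × 4 × 4 × 2 = 128.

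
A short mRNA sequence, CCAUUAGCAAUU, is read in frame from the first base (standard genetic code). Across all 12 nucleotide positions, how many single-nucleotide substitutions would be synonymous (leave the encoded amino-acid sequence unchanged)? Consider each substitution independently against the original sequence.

10

Codon 1 (CCA, Pro): 3 synonymous substitutions.
Codon 2 (UUA, Leu): 2 synonymous substitutions.
Codon 3 (GCA, Ala): 3 synonymous substitutions.
Codon 4 (AUU, Ile): 2 synonymous substitutions.
Total: 3 + 2 + 3 + 2 = 10.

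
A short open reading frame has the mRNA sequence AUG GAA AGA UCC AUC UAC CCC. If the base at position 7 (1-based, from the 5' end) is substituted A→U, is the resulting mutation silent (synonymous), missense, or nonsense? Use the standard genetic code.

nonsense

Position 7 falls in codon 3: AGA → Arg.
After the substitution the codon is UGA → Stop.
The new codon is a stop codon, so this is a nonsense mutation.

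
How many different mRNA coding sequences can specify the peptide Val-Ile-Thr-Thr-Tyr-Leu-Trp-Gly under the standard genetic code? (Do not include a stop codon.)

9216

Val: 4 codons.
Ile: 3 codons.
Thr: 4 codons.
Thr: 4 codons.
Tyr: 2 codons.
Leu: 6 codons.
Trp: 1 codon.
Gly: 4 codons.
4 × 3 × 4 × 4 × 2 × 6 × 1 × 4 = 9216.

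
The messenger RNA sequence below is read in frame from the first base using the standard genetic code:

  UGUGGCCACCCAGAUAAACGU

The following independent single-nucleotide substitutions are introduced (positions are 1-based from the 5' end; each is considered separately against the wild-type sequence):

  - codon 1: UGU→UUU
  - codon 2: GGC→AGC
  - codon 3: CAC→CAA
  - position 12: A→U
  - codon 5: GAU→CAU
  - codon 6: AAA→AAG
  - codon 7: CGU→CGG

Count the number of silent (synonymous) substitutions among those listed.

3

Codon 1: UGU (Cys) → UUU (Phe) — missense.
Codon 2: GGC (Gly) → AGC (Ser) — missense.
Codon 3: CAC (His) → CAA (Gln) — missense.
Codon 4: CCA (Pro) → CCU (Pro) — synonymous.
Codon 5: GAU (Asp) → CAU (His) — missense.
Codon 6: AAA (Lys) → AAG (Lys) — synonymous.
Codon 7: CGU (Arg) → CGG (Arg) — synonymous.
Synonymous: 3 of 7.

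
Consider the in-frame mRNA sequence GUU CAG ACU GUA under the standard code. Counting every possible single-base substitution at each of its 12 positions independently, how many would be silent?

Codon 1 (GUU, Val): 3 synonymous substitutions.
Codon 2 (CAG, Gln): 1 synonymous substitution.
Codon 3 (ACU, Thr): 3 synonymous substitutions.
Codon 4 (GUA, Val): 3 synonymous substitutions.
Total: 3 + 1 + 3 + 3 = 10.

10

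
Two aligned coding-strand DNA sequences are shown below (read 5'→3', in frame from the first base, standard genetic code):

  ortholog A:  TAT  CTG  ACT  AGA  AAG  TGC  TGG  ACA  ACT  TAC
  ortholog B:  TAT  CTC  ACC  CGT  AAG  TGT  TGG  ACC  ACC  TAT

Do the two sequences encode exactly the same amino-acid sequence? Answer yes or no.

Codon 1: TAT Tyr / TAT Tyr — identical.
Codon 2: CTG Leu / CTC Leu — synonymous.
Codon 3: ACT Thr / ACC Thr — synonymous.
Codon 4: AGA Arg / CGT Arg — synonymous.
Codon 5: AAG Lys / AAG Lys — identical.
Codon 6: TGC Cys / TGT Cys — synonymous.
Codon 7: TGG Trp / TGG Trp — identical.
Codon 8: ACA Thr / ACC Thr — synonymous.
Codon 9: ACT Thr / ACC Thr — synonymous.
Codon 10: TAC Tyr / TAT Tyr — synonymous.
Nonsynonymous differences: 0 → same protein.

yes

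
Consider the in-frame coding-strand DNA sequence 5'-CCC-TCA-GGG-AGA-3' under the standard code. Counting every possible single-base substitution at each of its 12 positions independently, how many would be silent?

11

Codon 1 (CCC, Pro): 3 synonymous substitutions.
Codon 2 (TCA, Ser): 3 synonymous substitutions.
Codon 3 (GGG, Gly): 3 synonymous substitutions.
Codon 4 (AGA, Arg): 2 synonymous substitutions.
Total: 3 + 3 + 3 + 2 = 11.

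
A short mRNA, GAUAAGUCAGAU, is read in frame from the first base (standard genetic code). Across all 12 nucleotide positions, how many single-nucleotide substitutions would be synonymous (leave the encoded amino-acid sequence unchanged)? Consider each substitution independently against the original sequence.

6

Codon 1 (GAU, Asp): 1 synonymous substitution.
Codon 2 (AAG, Lys): 1 synonymous substitution.
Codon 3 (UCA, Ser): 3 synonymous substitutions.
Codon 4 (GAU, Asp): 1 synonymous substitution.
Total: 1 + 1 + 3 + 1 = 6.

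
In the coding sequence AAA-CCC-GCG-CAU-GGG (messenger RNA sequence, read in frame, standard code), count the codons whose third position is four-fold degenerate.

Codon 1 AAA (Lys): third position 2-fold.
Codon 2 CCC (Pro): third position 4-fold.
Codon 3 GCG (Ala): third position 4-fold.
Codon 4 CAU (His): third position 2-fold.
Codon 5 GGG (Gly): third position 4-fold.
Four-fold degenerate third positions: 3.

3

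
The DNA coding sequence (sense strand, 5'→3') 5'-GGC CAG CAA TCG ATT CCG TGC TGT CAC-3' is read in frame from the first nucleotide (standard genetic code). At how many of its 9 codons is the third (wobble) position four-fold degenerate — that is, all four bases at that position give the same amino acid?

Codon 1 GGC (Gly): third position 4-fold.
Codon 2 CAG (Gln): third position 2-fold.
Codon 3 CAA (Gln): third position 2-fold.
Codon 4 TCG (Ser): third position 4-fold.
Codon 5 ATT (Ile): third position 3-fold.
Codon 6 CCG (Pro): third position 4-fold.
Codon 7 TGC (Cys): third position 2-fold.
Codon 8 TGT (Cys): third position 2-fold.
Codon 9 CAC (His): third position 2-fold.
Four-fold degenerate third positions: 3.

3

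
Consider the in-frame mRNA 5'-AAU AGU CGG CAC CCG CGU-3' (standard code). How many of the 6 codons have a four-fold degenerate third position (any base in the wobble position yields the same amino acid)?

3

Codon 1 AAU (Asn): third position 2-fold.
Codon 2 AGU (Ser): third position 2-fold.
Codon 3 CGG (Arg): third position 4-fold.
Codon 4 CAC (His): third position 2-fold.
Codon 5 CCG (Pro): third position 4-fold.
Codon 6 CGU (Arg): third position 4-fold.
Four-fold degenerate third positions: 3.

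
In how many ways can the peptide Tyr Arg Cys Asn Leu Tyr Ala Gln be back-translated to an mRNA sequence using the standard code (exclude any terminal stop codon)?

Tyr: 2 codons.
Arg: 6 codons.
Cys: 2 codons.
Asn: 2 codons.
Leu: 6 codons.
Tyr: 2 codons.
Ala: 4 codons.
Gln: 2 codons.
2 × 6 × 2 × 2 × 6 × 2 × 4 × 2 = 4608.

4608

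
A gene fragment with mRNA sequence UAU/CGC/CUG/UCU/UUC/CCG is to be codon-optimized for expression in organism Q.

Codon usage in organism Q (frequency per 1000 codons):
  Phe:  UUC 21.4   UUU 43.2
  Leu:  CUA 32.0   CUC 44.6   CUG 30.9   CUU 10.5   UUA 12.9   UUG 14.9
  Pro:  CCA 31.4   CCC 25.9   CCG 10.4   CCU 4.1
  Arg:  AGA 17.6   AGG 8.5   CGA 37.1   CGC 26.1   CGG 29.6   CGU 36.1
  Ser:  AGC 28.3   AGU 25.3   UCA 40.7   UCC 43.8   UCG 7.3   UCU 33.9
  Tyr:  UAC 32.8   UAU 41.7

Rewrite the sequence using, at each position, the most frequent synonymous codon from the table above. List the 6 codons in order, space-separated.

UAU CGA CUC UCC UUU CCA

Codon 1 (Tyr): best is UAU at 41.7.
Codon 2 (Arg): best is CGA at 37.1.
Codon 3 (Leu): best is CUC at 44.6.
Codon 4 (Ser): best is UCC at 43.8.
Codon 5 (Phe): best is UUU at 43.2.
Codon 6 (Pro): best is CCA at 31.4.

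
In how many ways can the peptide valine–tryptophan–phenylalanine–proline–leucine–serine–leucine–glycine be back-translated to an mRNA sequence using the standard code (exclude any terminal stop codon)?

Val: 4 codons.
Trp: 1 codon.
Phe: 2 codons.
Pro: 4 codons.
Leu: 6 codons.
Ser: 6 codons.
Leu: 6 codons.
Gly: 4 codons.
4 × 1 × 2 × 4 × 6 × 6 × 6 × 4 = 27648.

27648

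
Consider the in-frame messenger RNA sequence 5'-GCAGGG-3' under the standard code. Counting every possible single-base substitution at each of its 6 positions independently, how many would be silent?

Codon 1 (GCA, Ala): 3 synonymous substitutions.
Codon 2 (GGG, Gly): 3 synonymous substitutions.
Total: 3 + 3 = 6.

6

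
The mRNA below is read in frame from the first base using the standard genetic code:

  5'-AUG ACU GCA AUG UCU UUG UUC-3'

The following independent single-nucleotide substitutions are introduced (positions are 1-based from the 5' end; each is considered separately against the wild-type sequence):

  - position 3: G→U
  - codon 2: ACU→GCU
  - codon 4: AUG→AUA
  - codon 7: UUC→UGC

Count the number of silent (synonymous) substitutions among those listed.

Codon 1: AUG (Met) → AUU (Ile) — missense.
Codon 2: ACU (Thr) → GCU (Ala) — missense.
Codon 4: AUG (Met) → AUA (Ile) — missense.
Codon 7: UUC (Phe) → UGC (Cys) — missense.
Synonymous: 0 of 4.

0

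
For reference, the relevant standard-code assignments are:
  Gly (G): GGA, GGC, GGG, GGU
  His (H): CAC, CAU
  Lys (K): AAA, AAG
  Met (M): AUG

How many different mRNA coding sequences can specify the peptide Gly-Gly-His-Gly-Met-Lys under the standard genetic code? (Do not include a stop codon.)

256

Gly: 4 codons.
Gly: 4 codons.
His: 2 codons.
Gly: 4 codons.
Met: 1 codon.
Lys: 2 codons.
4 × 4 × 2 × 4 × 1 × 2 = 256.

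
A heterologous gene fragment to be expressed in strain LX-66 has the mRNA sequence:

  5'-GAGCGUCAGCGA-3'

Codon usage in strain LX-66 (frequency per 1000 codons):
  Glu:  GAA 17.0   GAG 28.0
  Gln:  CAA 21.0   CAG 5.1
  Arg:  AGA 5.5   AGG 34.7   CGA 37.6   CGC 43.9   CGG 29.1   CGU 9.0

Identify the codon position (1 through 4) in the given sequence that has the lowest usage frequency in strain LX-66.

3

Codon 1 GAG (Glu): 28.0 per 1000.
Codon 2 CGU (Arg): 9.0 per 1000.
Codon 3 CAG (Gln): 5.1 per 1000.
Codon 4 CGA (Arg): 37.6 per 1000.
Lowest frequency is 5.1 at codon 3.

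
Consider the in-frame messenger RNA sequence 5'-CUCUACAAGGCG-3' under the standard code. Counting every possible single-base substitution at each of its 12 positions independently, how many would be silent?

Codon 1 (CUC, Leu): 3 synonymous substitutions.
Codon 2 (UAC, Tyr): 1 synonymous substitution.
Codon 3 (AAG, Lys): 1 synonymous substitution.
Codon 4 (GCG, Ala): 3 synonymous substitutions.
Total: 3 + 1 + 1 + 3 = 8.

8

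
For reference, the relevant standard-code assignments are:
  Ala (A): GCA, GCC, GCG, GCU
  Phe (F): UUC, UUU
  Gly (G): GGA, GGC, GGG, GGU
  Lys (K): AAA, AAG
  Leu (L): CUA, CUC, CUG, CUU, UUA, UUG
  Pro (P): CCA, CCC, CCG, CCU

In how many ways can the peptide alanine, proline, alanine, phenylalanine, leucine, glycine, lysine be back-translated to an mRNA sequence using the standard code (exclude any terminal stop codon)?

Ala: 4 codons.
Pro: 4 codons.
Ala: 4 codons.
Phe: 2 codons.
Leu: 6 codons.
Gly: 4 codons.
Lys: 2 codons.
4 × 4 × 4 × 2 × 6 × 4 × 2 = 6144.

6144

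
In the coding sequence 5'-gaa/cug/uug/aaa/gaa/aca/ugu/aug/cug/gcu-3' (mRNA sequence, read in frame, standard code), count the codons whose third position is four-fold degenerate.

4

Codon 1 GAA (Glu): third position 2-fold.
Codon 2 CUG (Leu): third position 4-fold.
Codon 3 UUG (Leu): third position 2-fold.
Codon 4 AAA (Lys): third position 2-fold.
Codon 5 GAA (Glu): third position 2-fold.
Codon 6 ACA (Thr): third position 4-fold.
Codon 7 UGU (Cys): third position 2-fold.
Codon 8 AUG (Met): third position 1-fold.
Codon 9 CUG (Leu): third position 4-fold.
Codon 10 GCU (Ala): third position 4-fold.
Four-fold degenerate third positions: 4.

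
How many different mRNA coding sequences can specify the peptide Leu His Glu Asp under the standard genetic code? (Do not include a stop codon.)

48

Leu: 6 codons.
His: 2 codons.
Glu: 2 codons.
Asp: 2 codons.
6 × 2 × 2 × 2 = 48.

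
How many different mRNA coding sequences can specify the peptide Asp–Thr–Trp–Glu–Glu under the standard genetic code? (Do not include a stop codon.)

32

Asp: 2 codons.
Thr: 4 codons.
Trp: 1 codon.
Glu: 2 codons.
Glu: 2 codons.
2 × 4 × 1 × 2 × 2 = 32.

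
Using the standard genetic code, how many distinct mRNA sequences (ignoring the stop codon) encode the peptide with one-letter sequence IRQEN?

Ile: 3 codons.
Arg: 6 codons.
Gln: 2 codons.
Glu: 2 codons.
Asn: 2 codons.
3 × 6 × 2 × 2 × 2 = 144.

144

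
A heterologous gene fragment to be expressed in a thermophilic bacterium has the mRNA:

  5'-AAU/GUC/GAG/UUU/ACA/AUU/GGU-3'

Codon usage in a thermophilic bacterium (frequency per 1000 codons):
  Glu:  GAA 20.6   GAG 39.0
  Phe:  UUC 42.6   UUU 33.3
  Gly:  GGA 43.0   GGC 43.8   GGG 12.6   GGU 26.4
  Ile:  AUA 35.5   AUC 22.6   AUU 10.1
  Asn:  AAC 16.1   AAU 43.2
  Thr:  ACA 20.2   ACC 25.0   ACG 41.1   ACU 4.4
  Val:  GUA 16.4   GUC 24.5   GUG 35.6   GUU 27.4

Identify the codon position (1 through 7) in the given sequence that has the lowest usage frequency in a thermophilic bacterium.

Codon 1 AAU (Asn): 43.2 per 1000.
Codon 2 GUC (Val): 24.5 per 1000.
Codon 3 GAG (Glu): 39.0 per 1000.
Codon 4 UUU (Phe): 33.3 per 1000.
Codon 5 ACA (Thr): 20.2 per 1000.
Codon 6 AUU (Ile): 10.1 per 1000.
Codon 7 GGU (Gly): 26.4 per 1000.
Lowest frequency is 10.1 at codon 6.

6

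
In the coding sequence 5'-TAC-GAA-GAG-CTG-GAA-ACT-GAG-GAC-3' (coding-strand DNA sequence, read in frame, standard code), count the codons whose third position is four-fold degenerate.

Codon 1 TAC (Tyr): third position 2-fold.
Codon 2 GAA (Glu): third position 2-fold.
Codon 3 GAG (Glu): third position 2-fold.
Codon 4 CTG (Leu): third position 4-fold.
Codon 5 GAA (Glu): third position 2-fold.
Codon 6 ACT (Thr): third position 4-fold.
Codon 7 GAG (Glu): third position 2-fold.
Codon 8 GAC (Asp): third position 2-fold.
Four-fold degenerate third positions: 2.

2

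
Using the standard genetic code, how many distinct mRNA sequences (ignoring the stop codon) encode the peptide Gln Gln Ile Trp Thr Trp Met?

Gln: 2 codons.
Gln: 2 codons.
Ile: 3 codons.
Trp: 1 codon.
Thr: 4 codons.
Trp: 1 codon.
Met: 1 codon.
2 × 2 × 3 × 1 × 4 × 1 × 1 = 48.

48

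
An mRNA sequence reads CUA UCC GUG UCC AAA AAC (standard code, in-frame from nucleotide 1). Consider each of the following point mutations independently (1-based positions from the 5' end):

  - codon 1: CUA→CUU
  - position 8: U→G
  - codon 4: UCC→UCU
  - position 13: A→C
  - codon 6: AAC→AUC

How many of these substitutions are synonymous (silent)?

Codon 1: CUA (Leu) → CUU (Leu) — synonymous.
Codon 3: GUG (Val) → GGG (Gly) — missense.
Codon 4: UCC (Ser) → UCU (Ser) — synonymous.
Codon 5: AAA (Lys) → CAA (Gln) — missense.
Codon 6: AAC (Asn) → AUC (Ile) — missense.
Synonymous: 2 of 5.

2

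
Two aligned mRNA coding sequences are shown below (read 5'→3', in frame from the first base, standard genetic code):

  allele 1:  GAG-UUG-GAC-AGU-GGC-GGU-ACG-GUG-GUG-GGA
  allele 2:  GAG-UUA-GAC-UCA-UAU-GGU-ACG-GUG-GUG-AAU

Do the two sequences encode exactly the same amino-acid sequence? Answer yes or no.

Codon 1: GAG Glu / GAG Glu — identical.
Codon 2: UUG Leu / UUA Leu — synonymous.
Codon 3: GAC Asp / GAC Asp — identical.
Codon 4: AGU Ser / UCA Ser — synonymous.
Codon 5: GGC Gly / UAU Tyr — nonsynonymous.
Codon 6: GGU Gly / GGU Gly — identical.
Codon 7: ACG Thr / ACG Thr — identical.
Codon 8: GUG Val / GUG Val — identical.
Codon 9: GUG Val / GUG Val — identical.
Codon 10: GGA Gly / AAU Asn — nonsynonymous.
Nonsynonymous differences: 2 → different protein.

no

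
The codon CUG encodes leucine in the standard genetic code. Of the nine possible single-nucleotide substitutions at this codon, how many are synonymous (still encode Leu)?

Position 1: UUG → 1 synonymous.
Position 2: none → 0 synonymous.
Position 3: CUU, CUC, CUA → 3 synonymous.
Total: 1 + 0 + 3 = 4.

4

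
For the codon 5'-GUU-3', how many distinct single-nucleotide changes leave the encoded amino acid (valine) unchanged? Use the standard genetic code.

Position 1: none → 0 synonymous.
Position 2: none → 0 synonymous.
Position 3: GUC, GUA, GUG → 3 synonymous.
Total: 0 + 0 + 3 = 3.

3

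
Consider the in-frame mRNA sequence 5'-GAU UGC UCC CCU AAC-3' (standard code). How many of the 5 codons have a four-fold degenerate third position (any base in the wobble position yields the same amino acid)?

Codon 1 GAU (Asp): third position 2-fold.
Codon 2 UGC (Cys): third position 2-fold.
Codon 3 UCC (Ser): third position 4-fold.
Codon 4 CCU (Pro): third position 4-fold.
Codon 5 AAC (Asn): third position 2-fold.
Four-fold degenerate third positions: 2.

2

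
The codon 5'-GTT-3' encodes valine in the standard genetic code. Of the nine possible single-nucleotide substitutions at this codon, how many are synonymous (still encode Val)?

Position 1: none → 0 synonymous.
Position 2: none → 0 synonymous.
Position 3: GTC, GTA, GTG → 3 synonymous.
Total: 0 + 0 + 3 = 3.

3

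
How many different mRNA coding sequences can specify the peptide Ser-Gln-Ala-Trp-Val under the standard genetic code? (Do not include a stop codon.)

Ser: 6 codons.
Gln: 2 codons.
Ala: 4 codons.
Trp: 1 codon.
Val: 4 codons.
6 × 2 × 4 × 1 × 4 = 192.

192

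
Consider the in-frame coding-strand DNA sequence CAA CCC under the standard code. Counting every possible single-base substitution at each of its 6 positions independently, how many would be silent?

Codon 1 (CAA, Gln): 1 synonymous substitution.
Codon 2 (CCC, Pro): 3 synonymous substitutions.
Total: 1 + 3 = 4.

4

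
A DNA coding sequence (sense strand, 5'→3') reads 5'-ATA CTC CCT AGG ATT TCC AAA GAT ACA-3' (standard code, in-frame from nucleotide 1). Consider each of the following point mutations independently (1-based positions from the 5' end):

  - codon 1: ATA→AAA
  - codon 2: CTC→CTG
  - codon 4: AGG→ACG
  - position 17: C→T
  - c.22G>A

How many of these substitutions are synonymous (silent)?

Codon 1: ATA (Ile) → AAA (Lys) — missense.
Codon 2: CTC (Leu) → CTG (Leu) — synonymous.
Codon 4: AGG (Arg) → ACG (Thr) — missense.
Codon 6: TCC (Ser) → TTC (Phe) — missense.
Codon 8: GAT (Asp) → AAT (Asn) — missense.
Synonymous: 1 of 5.

1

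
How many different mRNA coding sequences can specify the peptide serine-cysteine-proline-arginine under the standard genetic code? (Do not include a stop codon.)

288

Ser: 6 codons.
Cys: 2 codons.
Pro: 4 codons.
Arg: 6 codons.
6 × 2 × 4 × 6 = 288.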